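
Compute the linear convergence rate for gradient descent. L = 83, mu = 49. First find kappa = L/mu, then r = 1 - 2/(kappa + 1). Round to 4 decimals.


Step 1: Compute the condition number.
kappa = L/mu = 83/49 = 1.6939
Step 2: Compute the convergence rate.
r = 1 - 2/(kappa + 1) = 1 - 2*mu/(L + mu) = (L - mu)/(L + mu) = 34/132 = 0.2576


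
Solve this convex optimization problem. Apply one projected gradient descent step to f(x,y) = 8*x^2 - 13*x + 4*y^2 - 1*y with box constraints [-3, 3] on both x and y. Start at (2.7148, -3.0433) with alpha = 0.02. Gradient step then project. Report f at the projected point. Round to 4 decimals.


Step 1: Compute gradient at (2.7148, -3.0433).
grad_x = 2*8*2.7148 - 13 = 30.4368
grad_y = 2*4*-3.0433 - 1 = -25.3464
Step 2: Gradient step.
x_raw = 2.7148 - 0.02*30.4368 = 2.1061
y_raw = -3.0433 - 0.02*-25.3464 = -2.5364
Step 3: Project onto [-3, 3].
x_proj = clip(2.1061) = 2.1061
y_proj = clip(-2.5364) = -2.5364
Step 4: Evaluate f.
f(2.1061, -2.5364) = 36.3743


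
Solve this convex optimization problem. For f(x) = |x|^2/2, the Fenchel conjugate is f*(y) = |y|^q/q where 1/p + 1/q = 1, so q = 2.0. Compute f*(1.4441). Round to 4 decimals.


The conjugate exponent q satisfies 1/p + 1/q = 1.
p = 2, so q = 2/(2 - 1) = 2.0
|y|^q = 1.4441^2.0 = 2.0854
f*(1.4441) = 2.0854 / 2.0 = 1.0427


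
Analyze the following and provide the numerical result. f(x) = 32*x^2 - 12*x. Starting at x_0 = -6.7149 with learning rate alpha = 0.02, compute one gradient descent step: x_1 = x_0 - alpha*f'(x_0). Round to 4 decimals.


We compute the gradient at x_0 and apply the update.
f'(x) = 64*x - 12
f'(-6.7149) = 64*-6.7149 - 12 = -441.7536
x_1 = -6.7149 - 0.02*-441.7536 = 2.1202


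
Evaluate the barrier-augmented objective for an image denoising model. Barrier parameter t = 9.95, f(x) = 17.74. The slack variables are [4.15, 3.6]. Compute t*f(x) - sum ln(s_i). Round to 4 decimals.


Step 1: Compute log-barrier.
ln values: [1.4231, 1.2809]
phi = -(1.4231 + 1.2809) = -2.704
Step 2: Compute augmented objective.
t*f(x) = 9.95*17.74 = 176.513
Total = 176.513 - 2.704 = 173.809


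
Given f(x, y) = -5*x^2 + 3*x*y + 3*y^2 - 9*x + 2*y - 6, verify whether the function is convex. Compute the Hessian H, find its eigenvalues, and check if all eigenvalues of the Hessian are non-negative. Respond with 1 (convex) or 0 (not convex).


The Hessian of f(x,y) = -5*x^2 + 3*x*y + 3*y^2 - 9*x + 2*y - 6 is:
H = [[-10, 3], [3, 6]]
Trace = -10 + 6 = -4
Determinant = -10*6 - (3)^2 = -69
Discriminant = (-4)^2 - 4*-69 = 292.0
Eigenvalues: lambda_1 = -10.544, lambda_2 = 6.544
The function is not convex.

0


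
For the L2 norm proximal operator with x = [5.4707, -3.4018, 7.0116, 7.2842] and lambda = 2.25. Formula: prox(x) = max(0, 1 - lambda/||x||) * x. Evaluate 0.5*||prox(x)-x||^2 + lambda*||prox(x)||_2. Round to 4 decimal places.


Step 1: Compute ||x||.
||x|| = 11.9884
Step 2: Compute scaling factor.
scale = max(0, 1 - 2.25/11.9884) = 0.8123
Step 3: prox(x) = [4.444, -2.7633, 5.6957, 5.9171]
||prox(x)|| = 9.7384
Step 4: Proximal objective.
0.5*||prox-x||^2 = 2.5313
lambda*||prox|| = 21.9114
Total = 24.4428


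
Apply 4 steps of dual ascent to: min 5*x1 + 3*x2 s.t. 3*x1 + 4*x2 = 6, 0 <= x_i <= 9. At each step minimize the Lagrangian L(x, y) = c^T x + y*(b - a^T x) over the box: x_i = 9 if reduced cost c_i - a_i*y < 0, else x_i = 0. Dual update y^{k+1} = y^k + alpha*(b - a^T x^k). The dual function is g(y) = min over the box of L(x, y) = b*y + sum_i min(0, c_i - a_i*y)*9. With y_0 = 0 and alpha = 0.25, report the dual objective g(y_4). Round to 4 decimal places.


Dual ascent for LP: min 5*x1 + 3*x2, 3*x1 + 4*x2 = 6, 0 <= x_i <= 9
Step 1: y^k = 0.0, reduced costs: (5.0, 3.0)
  x^k = (0.0, 0.0), subgradient = b - a^T x = 6.0
  y^{k+1} = 0.0 + 0.25*6.0 = 1.5
Step 2: y^k = 1.5, reduced costs: (0.5, -3.0)
  x^k = (0.0, 9.0), subgradient = b - a^T x = -30.0
  y^{k+1} = 1.5 + 0.25*-30.0 = -6.0
Step 3: y^k = -6.0, reduced costs: (23.0, 27.0)
  x^k = (0.0, 0.0), subgradient = b - a^T x = 6.0
  y^{k+1} = -6.0 + 0.25*6.0 = -4.5
Step 4: y^k = -4.5, reduced costs: (18.5, 21.0)
  x^k = (0.0, 0.0), subgradient = b - a^T x = 6.0
  y^{k+1} = -4.5 + 0.25*6.0 = -3.0
Dual objective at y_4 = -3.0: reduced costs (14.0, 15.0), box minimizer x = (0.0, 0.0)
g(y_4) = b*y + (c1 - a1*y)*x1 + (c2 - a2*y)*x2 = 6*(-3.0) + 14.0*0.0 + 15.0*0.0 = -18.0 + 0.0 + 0.0 = -18.0


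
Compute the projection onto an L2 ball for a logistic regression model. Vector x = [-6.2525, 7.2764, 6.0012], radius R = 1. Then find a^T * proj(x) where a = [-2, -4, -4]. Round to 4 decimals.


Step 1: Compute ||x|| (intermediates to 6 decimals).
||x|| = sqrt((-6.2525)^2 + 7.2764^2 + 6.0012^2) = 11.316102
Step 2: Project.
Since ||x|| > R, scale = R/||x|| = 1/11.316102 = 0.08837, proj(x) = scale * x
proj(x) = [-0.552533, 0.643015, 0.530326]
Step 3: Dot product.
a^T * proj(x) = -2*(-0.552533) - 4*0.643015 - 4*0.530326 = -3.5883


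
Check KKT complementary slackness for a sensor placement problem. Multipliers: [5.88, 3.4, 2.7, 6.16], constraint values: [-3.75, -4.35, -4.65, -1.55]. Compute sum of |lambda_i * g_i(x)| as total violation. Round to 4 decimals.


KKT complementary slackness check:
lambda_1 * g_1 = 5.88 * -3.75 = -22.05
lambda_2 * g_2 = 3.4 * -4.35 = -14.79
lambda_3 * g_3 = 2.7 * -4.65 = -12.555
lambda_4 * g_4 = 6.16 * -1.55 = -9.548
Total violation = 22.05 + 14.79 + 12.555 + 9.548 = 58.943


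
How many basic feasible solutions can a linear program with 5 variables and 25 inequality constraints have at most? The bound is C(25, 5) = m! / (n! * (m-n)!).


Each vertex corresponds to some choice of n active constraints out of m, so the number of vertices is at most C(m, n) = m! / (n!(m-n)!).
m = 25, n = 5
Numerator: 25 * 24 * 23 * 22 * 21
Denominator: 5! = 120
C(25, 5) = 53130


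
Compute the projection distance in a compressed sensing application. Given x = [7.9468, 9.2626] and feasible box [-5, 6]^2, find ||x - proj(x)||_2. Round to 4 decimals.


Project each component onto [-5, 6].
clip(7.9468) = 6.0, clip(9.2626) = 6.0
Projection = [6.0, 6.0]
Squared diffs: [3.79, 10.6446]
Distance = sqrt(14.4346) = 3.7993


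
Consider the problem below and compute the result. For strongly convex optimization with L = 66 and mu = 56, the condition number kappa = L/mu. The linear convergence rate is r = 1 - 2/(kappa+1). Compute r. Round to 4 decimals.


Step 1: Compute the condition number.
kappa = L/mu = 66/56 = 1.1786
Step 2: Compute the convergence rate.
r = 1 - 2/(kappa + 1) = 1 - 2*mu/(L + mu) = (L - mu)/(L + mu) = 10/122 = 0.082


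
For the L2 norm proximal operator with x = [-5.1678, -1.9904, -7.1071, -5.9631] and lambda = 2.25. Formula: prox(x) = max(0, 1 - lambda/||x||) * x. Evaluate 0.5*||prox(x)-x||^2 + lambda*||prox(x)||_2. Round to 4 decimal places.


Step 1: Compute ||x||.
||x|| = 10.8045
Step 2: Compute scaling factor.
scale = max(0, 1 - 2.25/10.8045) = 0.7918
Step 3: prox(x) = [-4.0916, -1.5759, -5.6271, -4.7213]
||prox(x)|| = 8.5545
Step 4: Proximal objective.
0.5*||prox-x||^2 = 2.5313
lambda*||prox|| = 19.2476
Total = 21.7789


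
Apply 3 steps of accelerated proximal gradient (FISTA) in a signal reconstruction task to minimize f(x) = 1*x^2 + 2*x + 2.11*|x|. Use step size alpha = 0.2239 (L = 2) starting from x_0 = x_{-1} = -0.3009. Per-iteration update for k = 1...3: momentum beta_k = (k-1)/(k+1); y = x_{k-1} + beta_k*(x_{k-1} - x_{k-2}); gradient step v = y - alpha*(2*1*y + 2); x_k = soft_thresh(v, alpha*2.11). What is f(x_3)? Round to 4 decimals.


FISTA on f(x) = 1*x^2 + 2*x + 2.11*|x|
L = 2, alpha = 0.2239
Iteration 1: beta = 0.0, y = -0.3009 + 0.0*(-0.3009 + 0.3009) = -0.3009
  grad(y) = 1.3982, v = y - alpha*grad = -0.614
  prox(v) = soft_thresh(-0.614, 0.4724) = -0.1415
Iteration 2: beta = 0.3333, y = -0.1415 + 0.3333*(-0.1415 + 0.3009) = -0.0884
  grad(y) = 1.8232, v = y - alpha*grad = -0.4966
  prox(v) = soft_thresh(-0.4966, 0.4724) = -0.0242
Iteration 3: beta = 0.5, y = -0.0242 + 0.5*(-0.0242 + 0.1415) = 0.0345
  grad(y) = 2.069, v = y - alpha*grad = -0.4288
  prox(v) = soft_thresh(-0.4288, 0.4724) = 0.0
f(x_3) = 1*0.0^2 + 2*0.0 + 2.11*|0.0| = 0.0


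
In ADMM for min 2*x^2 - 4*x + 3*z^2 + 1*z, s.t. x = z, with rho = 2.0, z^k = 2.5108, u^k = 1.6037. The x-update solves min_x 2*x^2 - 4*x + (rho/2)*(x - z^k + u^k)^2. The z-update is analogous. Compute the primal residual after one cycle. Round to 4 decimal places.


ADMM iteration with rho = 2.0, z^k = 2.5108, u^k = 1.6037
Step 1: x-update.
Minimize 2*x^2 - 4*x + (2.0/2)*(x - 2.5108 + 1.6037)^2
FOC: (2*2 + 2.0)*x = 4 + 2.0*(2.5108 - 1.6037)
x^{k+1} = 0.969
Step 2: z-update.
Minimize 3*z^2 + 1*z + (2.0/2)*(0.969 - z + 1.6037)^2
FOC: (2*3 + 2.0)*z = -1 + 2.0*(0.969 + 1.6037)
z^{k+1} = 0.5182
Step 3: u-update.
u^{k+1} = 1.6037 + 0.969 - 0.5182 = 2.0546
Step 4: Primal residual = |0.969 - 0.5182| = 0.4509


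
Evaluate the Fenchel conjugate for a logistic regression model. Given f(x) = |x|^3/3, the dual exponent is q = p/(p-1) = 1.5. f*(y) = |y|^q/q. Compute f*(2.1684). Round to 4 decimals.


The conjugate exponent q satisfies 1/p + 1/q = 1.
p = 3, so q = 3/(3 - 1) = 1.5
|y|^q = 2.1684^1.5 = 3.1931
f*(2.1684) = 3.1931 / 1.5 = 2.1287


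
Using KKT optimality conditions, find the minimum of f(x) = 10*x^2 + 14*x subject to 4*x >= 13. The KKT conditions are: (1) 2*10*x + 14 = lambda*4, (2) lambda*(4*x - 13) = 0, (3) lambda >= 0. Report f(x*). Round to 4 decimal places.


Step 1: Try lambda = 0 (constraint inactive).
x_unc = -14/(2*10) = -0.7
Check: 4*-0.7 = -2.8 < 13 -- violated!
Step 2: Constraint must be active: 4*x = 13
x* = 13/4 = 3.25
lambda = (2*10*3.25 + 14)/4 = 19.75
Step 3: Compute optimal value.
f(x*) = 10*3.25^2 + 14*3.25 = 151.125


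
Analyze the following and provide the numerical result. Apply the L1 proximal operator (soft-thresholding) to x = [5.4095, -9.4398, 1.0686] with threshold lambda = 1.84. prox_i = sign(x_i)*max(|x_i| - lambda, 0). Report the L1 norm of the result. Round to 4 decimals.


Soft-thresholding with lambda = 1.84:
prox(5.4095) = sign(5.4095)*max(|5.4095| - 1.84, 0) = 3.5695
prox(-9.4398) = sign(-9.4398)*max(|-9.4398| - 1.84, 0) = -7.5998
prox(1.0686) = sign(1.0686)*max(|1.0686| - 1.84, 0) = 0.0
prox(x) = [3.5695, -7.5998, 0.0]
||prox(x)||_1 = 3.5695 + 7.5998 + 0.0 = 11.1693


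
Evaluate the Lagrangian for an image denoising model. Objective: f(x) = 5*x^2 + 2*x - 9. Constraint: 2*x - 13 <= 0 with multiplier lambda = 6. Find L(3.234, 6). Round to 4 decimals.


Step 1: Evaluate f(x).
f(3.234) = 5*3.234^2 + 2*3.234 - 9 = 49.7618
Step 2: Evaluate g(x).
g(3.234) = 2*3.234 - 13 = -6.532
Step 3: Compute Lagrangian.
L = 49.7618 + 6*-6.532 = 10.5698


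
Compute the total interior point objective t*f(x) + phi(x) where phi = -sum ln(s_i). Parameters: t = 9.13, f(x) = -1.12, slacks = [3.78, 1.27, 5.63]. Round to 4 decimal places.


Step 1: Compute log-barrier.
ln values: [1.3297, 0.239, 1.7281]
phi = -(1.3297 + 0.239 + 1.7281) = -3.2969
Step 2: Compute augmented objective.
t*f(x) = 9.13*-1.12 = -10.2256
Total = -10.2256 - 3.2969 = -13.5225


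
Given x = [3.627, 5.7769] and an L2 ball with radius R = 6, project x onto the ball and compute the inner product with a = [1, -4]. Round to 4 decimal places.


Step 1: Compute ||x|| (intermediates to 6 decimals).
||x|| = sqrt(3.627^2 + 5.7769^2) = 6.821122
Step 2: Project.
Since ||x|| > R, scale = R/||x|| = 6/6.821122 = 0.879621, proj(x) = scale * x
proj(x) = [3.190385, 5.081483]
Step 3: Dot product.
a^T * proj(x) = 1*3.190385 - 4*5.081483 = -17.1355


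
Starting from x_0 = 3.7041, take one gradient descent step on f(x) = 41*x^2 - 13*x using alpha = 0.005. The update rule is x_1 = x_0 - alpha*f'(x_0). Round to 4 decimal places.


We compute the gradient at x_0 and apply the update.
f'(x) = 82*x - 13
f'(3.7041) = 82*3.7041 - 13 = 290.7362
x_1 = 3.7041 - 0.005*290.7362 = 2.2504


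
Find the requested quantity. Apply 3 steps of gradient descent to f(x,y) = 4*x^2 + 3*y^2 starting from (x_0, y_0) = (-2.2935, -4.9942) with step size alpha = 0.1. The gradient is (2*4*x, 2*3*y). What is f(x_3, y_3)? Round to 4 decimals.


Gradient descent on f(x,y) = 4*x^2 + 3*y^2.
Starting point: (-2.2935, -4.9942), alpha = 0.1
Step 1: grad_x = 2*4*-2.2935 = -18.348, grad_y = 2*3*-4.9942 = -29.9652
  x_1 = -2.2935 - 0.1*-18.348 = -0.4587
  y_1 = -4.9942 - 0.1*-29.9652 = -1.9977
Step 2: grad_x = 2*4*-0.4587 = -3.6696, grad_y = 2*3*-1.9977 = -11.9861
  x_2 = -0.4587 - 0.1*-3.6696 = -0.0917
  y_2 = -1.9977 - 0.1*-11.9861 = -0.7991
Step 3: grad_x = 2*4*-0.0917 = -0.7339, grad_y = 2*3*-0.7991 = -4.7944
  x_3 = -0.0917 - 0.1*-0.7339 = -0.0183
  y_3 = -0.7991 - 0.1*-4.7944 = -0.3196
f(-0.0183, -0.3196) = 4*(-0.0183)^2 + 3*(-0.3196)^2 = 0.3078


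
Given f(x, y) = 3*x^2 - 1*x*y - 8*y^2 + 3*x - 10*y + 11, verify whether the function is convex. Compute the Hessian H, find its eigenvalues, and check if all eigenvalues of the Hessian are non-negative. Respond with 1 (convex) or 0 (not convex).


The Hessian of f(x,y) = 3*x^2 - 1*x*y - 8*y^2 + 3*x - 10*y + 11 is:
H = [[6, -1], [-1, -16]]
Trace = 6 - 16 = -10
Determinant = 6*-16 - (-1)^2 = -97
Discriminant = (-10)^2 - 4*-97 = 488.0
Eigenvalues: lambda_1 = -16.0454, lambda_2 = 6.0454
The function is not convex.

0


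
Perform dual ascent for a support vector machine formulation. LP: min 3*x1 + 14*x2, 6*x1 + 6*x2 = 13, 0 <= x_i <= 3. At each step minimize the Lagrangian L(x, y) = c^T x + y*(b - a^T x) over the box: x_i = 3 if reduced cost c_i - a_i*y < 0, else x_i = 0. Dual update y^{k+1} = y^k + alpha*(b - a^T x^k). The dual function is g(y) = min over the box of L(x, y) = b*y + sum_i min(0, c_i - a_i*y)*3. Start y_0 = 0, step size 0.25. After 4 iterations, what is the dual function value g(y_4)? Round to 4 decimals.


Dual ascent for LP: min 3*x1 + 14*x2, 6*x1 + 6*x2 = 13, 0 <= x_i <= 3
Step 1: y^k = 0.0, reduced costs: (3.0, 14.0)
  x^k = (0.0, 0.0), subgradient = b - a^T x = 13.0
  y^{k+1} = 0.0 + 0.25*13.0 = 3.25
Step 2: y^k = 3.25, reduced costs: (-16.5, -5.5)
  x^k = (3.0, 3.0), subgradient = b - a^T x = -23.0
  y^{k+1} = 3.25 + 0.25*-23.0 = -2.5
Step 3: y^k = -2.5, reduced costs: (18.0, 29.0)
  x^k = (0.0, 0.0), subgradient = b - a^T x = 13.0
  y^{k+1} = -2.5 + 0.25*13.0 = 0.75
Step 4: y^k = 0.75, reduced costs: (-1.5, 9.5)
  x^k = (3.0, 0.0), subgradient = b - a^T x = -5.0
  y^{k+1} = 0.75 + 0.25*-5.0 = -0.5
Dual objective at y_4 = -0.5: reduced costs (6.0, 17.0), box minimizer x = (0.0, 0.0)
g(y_4) = b*y + (c1 - a1*y)*x1 + (c2 - a2*y)*x2 = 13*(-0.5) + 6.0*0.0 + 17.0*0.0 = -6.5 + 0.0 + 0.0 = -6.5


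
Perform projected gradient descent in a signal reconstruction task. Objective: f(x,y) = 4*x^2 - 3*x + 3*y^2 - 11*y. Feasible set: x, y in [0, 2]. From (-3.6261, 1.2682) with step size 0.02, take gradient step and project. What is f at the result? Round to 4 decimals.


Step 1: Compute gradient at (-3.6261, 1.2682).
grad_x = 2*4*-3.6261 - 3 = -32.0088
grad_y = 2*3*1.2682 - 11 = -3.3908
Step 2: Gradient step.
x_raw = -3.6261 - 0.02*-32.0088 = -2.9859
y_raw = 1.2682 - 0.02*-3.3908 = 1.336
Step 3: Project onto [0, 2].
x_proj = clip(-2.9859) = 0.0
y_proj = clip(1.336) = 1.336
Step 4: Evaluate f.
f(0.0, 1.336) = -9.3414


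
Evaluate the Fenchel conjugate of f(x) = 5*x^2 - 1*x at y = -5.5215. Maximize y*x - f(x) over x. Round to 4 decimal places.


f*(y) = sup_x {y*x - a*x^2 - b*x} = sup_x {(y-b)*x - a*x^2}
FOC: (y - b) - 2a*x = 0 => x* = (y - b)/(2a)
x* = (-5.5215 + 1)/(2*5) = -0.4522
f*(-5.5215) = (y-b)^2/(4a) = (-5.5215 + 1)^2/(4*5)
= 20.444/20 = 1.0222


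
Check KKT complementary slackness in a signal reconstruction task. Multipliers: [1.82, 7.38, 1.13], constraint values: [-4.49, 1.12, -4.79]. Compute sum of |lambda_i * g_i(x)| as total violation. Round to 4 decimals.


KKT complementary slackness check:
lambda_1 * g_1 = 1.82 * -4.49 = -8.1718
lambda_2 * g_2 = 7.38 * 1.12 = 8.2656
lambda_3 * g_3 = 1.13 * -4.79 = -5.4127
Total violation = 8.1718 + 8.2656 + 5.4127 = 21.8501


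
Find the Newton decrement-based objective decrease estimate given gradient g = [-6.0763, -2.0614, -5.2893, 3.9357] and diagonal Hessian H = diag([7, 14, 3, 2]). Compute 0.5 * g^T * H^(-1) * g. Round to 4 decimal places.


Step 1: H is diagonal, so H^(-1) * g = [-0.868, -0.1472, -1.7631, 1.9679].
Step 2: g^T H^(-1) g = sum_i g_i^2 / H_ii
  = (-6.0763)^2/7 + (-2.0614)^2/14 + (-5.2893)^2/3 + (3.9357)^2/2
  = 5.2745 + 0.3035 + 9.3256 + 7.7449 = 22.6484
Step 3: Objective decrease = 0.5 * g^T H^(-1) g = 11.3242


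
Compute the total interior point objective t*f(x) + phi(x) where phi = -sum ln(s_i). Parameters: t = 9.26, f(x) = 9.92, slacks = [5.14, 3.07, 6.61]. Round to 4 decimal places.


Step 1: Compute log-barrier.
ln values: [1.6371, 1.1217, 1.8886]
phi = -(1.6371 + 1.1217 + 1.8886) = -4.6473
Step 2: Compute augmented objective.
t*f(x) = 9.26*9.92 = 91.8592
Total = 91.8592 - 4.6473 = 87.2119


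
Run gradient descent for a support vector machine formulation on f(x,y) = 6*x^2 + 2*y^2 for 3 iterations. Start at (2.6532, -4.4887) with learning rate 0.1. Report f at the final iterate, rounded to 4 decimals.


Gradient descent on f(x,y) = 6*x^2 + 2*y^2.
Starting point: (2.6532, -4.4887), alpha = 0.1
Step 1: grad_x = 2*6*2.6532 = 31.8384, grad_y = 2*2*-4.4887 = -17.9548
  x_1 = 2.6532 - 0.1*31.8384 = -0.5306
  y_1 = -4.4887 - 0.1*-17.9548 = -2.6932
Step 2: grad_x = 2*6*-0.5306 = -6.3677, grad_y = 2*2*-2.6932 = -10.7729
  x_2 = -0.5306 - 0.1*-6.3677 = 0.1061
  y_2 = -2.6932 - 0.1*-10.7729 = -1.6159
Step 3: grad_x = 2*6*0.1061 = 1.2735, grad_y = 2*2*-1.6159 = -6.4637
  x_3 = 0.1061 - 0.1*1.2735 = -0.0212
  y_3 = -1.6159 - 0.1*-6.4637 = -0.9696
f(-0.0212, -0.9696) = 6*(-0.0212)^2 + 2*(-0.9696)^2 = 1.8828


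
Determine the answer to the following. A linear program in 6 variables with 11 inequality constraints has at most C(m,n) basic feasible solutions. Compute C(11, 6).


Each vertex corresponds to some choice of n active constraints out of m, so the number of vertices is at most C(m, n) = m! / (n!(m-n)!).
m = 11, n = 6
Numerator: 11 * 10 * 9 * 8 * 7 * 6
Denominator: 6! = 720
C(11, 6) = 462


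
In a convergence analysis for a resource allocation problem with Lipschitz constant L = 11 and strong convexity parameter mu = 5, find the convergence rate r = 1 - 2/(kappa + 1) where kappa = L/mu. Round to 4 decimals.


Step 1: Compute the condition number.
kappa = L/mu = 11/5 = 2.2
Step 2: Compute the convergence rate.
r = 1 - 2/(kappa + 1) = 1 - 2*mu/(L + mu) = (L - mu)/(L + mu) = 6/16 = 0.375


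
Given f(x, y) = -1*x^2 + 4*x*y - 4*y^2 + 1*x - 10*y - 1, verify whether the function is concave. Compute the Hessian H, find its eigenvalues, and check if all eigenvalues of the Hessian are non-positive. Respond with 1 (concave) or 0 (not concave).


The Hessian of f(x,y) = -1*x^2 + 4*x*y - 4*y^2 + 1*x - 10*y - 1 is:
H = [[-2, 4], [4, -8]]
Trace = -2 - 8 = -10
Determinant = -2*-8 - (4)^2 = 0
Discriminant = (-10)^2 - 4*0 = 100.0
Eigenvalues: lambda_1 = -10.0, lambda_2 = 0.0
The function is concave.

1


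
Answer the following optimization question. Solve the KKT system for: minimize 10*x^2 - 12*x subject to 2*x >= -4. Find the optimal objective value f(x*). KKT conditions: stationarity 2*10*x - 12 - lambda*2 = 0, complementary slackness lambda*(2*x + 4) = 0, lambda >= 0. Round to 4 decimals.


Step 1: Try lambda = 0 (constraint inactive).
Stationarity: 2*10*x - 12 = 0
x* = 12/(2*10) = 0.6
Check constraint: 2*0.6 = 1.2 >= -4 -- satisfied.
Step 2: Compute optimal value.
f(x*) = 10*0.6^2 - 12*0.6 = -3.6


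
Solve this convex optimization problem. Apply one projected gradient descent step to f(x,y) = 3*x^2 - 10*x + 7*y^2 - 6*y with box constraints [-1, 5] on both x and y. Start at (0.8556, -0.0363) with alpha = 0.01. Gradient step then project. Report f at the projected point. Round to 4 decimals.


Step 1: Compute gradient at (0.8556, -0.0363).
grad_x = 2*3*0.8556 - 10 = -4.8664
grad_y = 2*7*-0.0363 - 6 = -6.5082
Step 2: Gradient step.
x_raw = 0.8556 - 0.01*-4.8664 = 0.9043
y_raw = -0.0363 - 0.01*-6.5082 = 0.0288
Step 3: Project onto [-1, 5].
x_proj = clip(0.9043) = 0.9043
y_proj = clip(0.0288) = 0.0288
Step 4: Evaluate f.
f(0.9043, 0.0288) = -6.7565


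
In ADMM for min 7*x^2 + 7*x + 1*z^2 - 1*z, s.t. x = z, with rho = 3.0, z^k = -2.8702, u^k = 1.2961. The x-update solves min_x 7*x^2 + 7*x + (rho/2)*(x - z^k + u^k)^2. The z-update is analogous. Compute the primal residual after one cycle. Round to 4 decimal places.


ADMM iteration with rho = 3.0, z^k = -2.8702, u^k = 1.2961
Step 1: x-update.
Minimize 7*x^2 + 7*x + (3.0/2)*(x + 2.8702 + 1.2961)^2
FOC: (2*7 + 3.0)*x = -7 + 3.0*(-2.8702 - 1.2961)
x^{k+1} = -1.147
Step 2: z-update.
Minimize 1*z^2 - 1*z + (3.0/2)*(-1.147 - z + 1.2961)^2
FOC: (2*1 + 3.0)*z = 1 + 3.0*(-1.147 + 1.2961)
z^{k+1} = 0.2895
Step 3: u-update.
u^{k+1} = 1.2961 - 1.147 - 0.2895 = -0.1404
Step 4: Primal residual = |-1.147 - 0.2895| = 1.4365


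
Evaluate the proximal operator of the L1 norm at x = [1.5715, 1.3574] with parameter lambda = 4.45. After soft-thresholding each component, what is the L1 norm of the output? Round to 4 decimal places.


Soft-thresholding with lambda = 4.45:
prox(1.5715) = sign(1.5715)*max(|1.5715| - 4.45, 0) = 0.0
prox(1.3574) = sign(1.3574)*max(|1.3574| - 4.45, 0) = 0.0
prox(x) = [0.0, 0.0]
||prox(x)||_1 = 0.0 + 0.0 = 0.0


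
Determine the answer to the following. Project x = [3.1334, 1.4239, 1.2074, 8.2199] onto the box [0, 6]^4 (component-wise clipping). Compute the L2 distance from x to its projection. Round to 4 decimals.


Project each component onto [0, 6].
clip(3.1334) = 3.1334, clip(1.4239) = 1.4239, clip(1.2074) = 1.2074, clip(8.2199) = 6.0
Projection = [3.1334, 1.4239, 1.2074, 6.0]
Squared diffs: [0.0, 0.0, 0.0, 4.928]
Distance = sqrt(4.928) = 2.2199


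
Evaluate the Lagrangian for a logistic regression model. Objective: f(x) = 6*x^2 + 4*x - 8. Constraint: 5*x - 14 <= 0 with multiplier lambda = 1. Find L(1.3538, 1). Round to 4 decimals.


Step 1: Evaluate f(x).
f(1.3538) = 6*1.3538^2 + 4*1.3538 - 8 = 8.4118
Step 2: Evaluate g(x).
g(1.3538) = 5*1.3538 - 14 = -7.231
Step 3: Compute Lagrangian.
L = 8.4118 + 1*-7.231 = 1.1808


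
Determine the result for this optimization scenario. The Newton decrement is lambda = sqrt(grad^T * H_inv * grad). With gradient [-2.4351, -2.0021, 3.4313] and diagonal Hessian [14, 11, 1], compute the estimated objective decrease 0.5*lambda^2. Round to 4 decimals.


Step 1: H is diagonal, so H^(-1) * g = [-0.1739, -0.182, 3.4313].
Step 2: g^T H^(-1) g = sum_i g_i^2 / H_ii
  = (-2.4351)^2/14 + (-2.0021)^2/11 + (3.4313)^2/1
  = 0.4236 + 0.3644 + 11.7738 = 12.5618
Step 3: Objective decrease = 0.5 * g^T H^(-1) g = 6.2809


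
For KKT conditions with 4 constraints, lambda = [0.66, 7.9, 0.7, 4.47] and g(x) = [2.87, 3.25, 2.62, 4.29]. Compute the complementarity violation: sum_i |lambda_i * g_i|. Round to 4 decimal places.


KKT complementary slackness check:
lambda_1 * g_1 = 0.66 * 2.87 = 1.8942
lambda_2 * g_2 = 7.9 * 3.25 = 25.675
lambda_3 * g_3 = 0.7 * 2.62 = 1.834
lambda_4 * g_4 = 4.47 * 4.29 = 19.1763
Total violation = 1.8942 + 25.675 + 1.834 + 19.1763 = 48.5795


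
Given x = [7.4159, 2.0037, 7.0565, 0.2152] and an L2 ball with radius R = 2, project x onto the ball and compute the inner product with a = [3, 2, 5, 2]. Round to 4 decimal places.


Step 1: Compute ||x|| (intermediates to 6 decimals).
||x|| = sqrt(7.4159^2 + 2.0037^2 + 7.0565^2 + 0.2152^2) = 10.433163
Step 2: Project.
Since ||x|| > R, scale = R/||x|| = 2/10.433163 = 0.191696, proj(x) = scale * x
proj(x) = [1.421598, 0.384101, 1.352703, 0.041253]
Step 3: Dot product.
a^T * proj(x) = 3*1.421598 + 2*0.384101 + 5*1.352703 + 2*0.041253 = 11.879


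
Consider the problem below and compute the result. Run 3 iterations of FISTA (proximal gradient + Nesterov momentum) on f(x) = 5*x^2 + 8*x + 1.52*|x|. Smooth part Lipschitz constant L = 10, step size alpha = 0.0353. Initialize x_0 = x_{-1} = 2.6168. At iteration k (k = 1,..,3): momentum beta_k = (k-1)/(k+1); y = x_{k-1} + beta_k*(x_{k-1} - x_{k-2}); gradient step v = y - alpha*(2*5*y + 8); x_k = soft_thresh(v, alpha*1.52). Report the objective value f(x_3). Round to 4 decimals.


FISTA on f(x) = 5*x^2 + 8*x + 1.52*|x|
L = 10, alpha = 0.0353
Iteration 1: beta = 0.0, y = 2.6168 + 0.0*(2.6168 - 2.6168) = 2.6168
  grad(y) = 34.168, v = y - alpha*grad = 1.4107
  prox(v) = soft_thresh(1.4107, 0.0537) = 1.357
Iteration 2: beta = 0.3333, y = 1.357 + 0.3333*(1.357 - 2.6168) = 0.9371
  grad(y) = 17.3708, v = y - alpha*grad = 0.3239
  prox(v) = soft_thresh(0.3239, 0.0537) = 0.2702
Iteration 3: beta = 0.5, y = 0.2702 + 0.5*(0.2702 - 1.357) = -0.2732
  grad(y) = 5.2685, v = y - alpha*grad = -0.4591
  prox(v) = soft_thresh(-0.4591, 0.0537) = -0.4055
f(x_3) = 5*(-0.4055)^2 + 8*(-0.4055) + 1.52*|-0.4055| = -1.8054


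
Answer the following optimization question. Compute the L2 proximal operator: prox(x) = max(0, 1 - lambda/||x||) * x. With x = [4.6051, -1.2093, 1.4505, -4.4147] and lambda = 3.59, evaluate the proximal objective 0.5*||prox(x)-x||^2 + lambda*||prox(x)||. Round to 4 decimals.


Step 1: Compute ||x||.
||x|| = 6.653
Step 2: Compute scaling factor.
scale = max(0, 1 - 3.59/6.653) = 0.4604
Step 3: prox(x) = [2.1202, -0.5568, 0.6678, -2.0325]
||prox(x)|| = 3.063
Step 4: Proximal objective.
0.5*||prox-x||^2 = 6.4441
lambda*||prox|| = 10.9962
Total = 17.4403


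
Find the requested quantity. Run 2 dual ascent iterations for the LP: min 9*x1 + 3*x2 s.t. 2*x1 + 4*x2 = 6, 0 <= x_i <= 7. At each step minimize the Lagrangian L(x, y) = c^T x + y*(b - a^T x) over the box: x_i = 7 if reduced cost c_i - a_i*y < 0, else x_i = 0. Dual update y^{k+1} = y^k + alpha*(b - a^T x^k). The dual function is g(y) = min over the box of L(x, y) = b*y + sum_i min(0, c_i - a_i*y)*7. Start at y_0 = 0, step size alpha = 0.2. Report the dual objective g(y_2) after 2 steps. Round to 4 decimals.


Dual ascent for LP: min 9*x1 + 3*x2, 2*x1 + 4*x2 = 6, 0 <= x_i <= 7
Step 1: y^k = 0.0, reduced costs: (9.0, 3.0)
  x^k = (0.0, 0.0), subgradient = b - a^T x = 6.0
  y^{k+1} = 0.0 + 0.2*6.0 = 1.2
Step 2: y^k = 1.2, reduced costs: (6.6, -1.8)
  x^k = (0.0, 7.0), subgradient = b - a^T x = -22.0
  y^{k+1} = 1.2 + 0.2*-22.0 = -3.2
Dual objective at y_2 = -3.2: reduced costs (15.4, 15.8), box minimizer x = (0.0, 0.0)
g(y_2) = b*y + (c1 - a1*y)*x1 + (c2 - a2*y)*x2 = 6*(-3.2) + 15.4*0.0 + 15.8*0.0 = -19.2 + 0.0 + 0.0 = -19.2


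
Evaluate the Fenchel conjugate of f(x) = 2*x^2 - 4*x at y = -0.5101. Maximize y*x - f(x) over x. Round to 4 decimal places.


f*(y) = sup_x {y*x - a*x^2 - b*x} = sup_x {(y-b)*x - a*x^2}
FOC: (y - b) - 2a*x = 0 => x* = (y - b)/(2a)
x* = (-0.5101 + 4)/(2*2) = 0.8725
f*(-0.5101) = (y-b)^2/(4a) = (-0.5101 + 4)^2/(4*2)
= 12.1794/8 = 1.5224


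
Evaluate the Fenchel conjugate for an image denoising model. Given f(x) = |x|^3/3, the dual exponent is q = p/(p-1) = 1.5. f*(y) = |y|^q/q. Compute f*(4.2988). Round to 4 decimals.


The conjugate exponent q satisfies 1/p + 1/q = 1.
p = 3, so q = 3/(3 - 1) = 1.5
|y|^q = 4.2988^1.5 = 8.9129
f*(4.2988) = 8.9129 / 1.5 = 5.942


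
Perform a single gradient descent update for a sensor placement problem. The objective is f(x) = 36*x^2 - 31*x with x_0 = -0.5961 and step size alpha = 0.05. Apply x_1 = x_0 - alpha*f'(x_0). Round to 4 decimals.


We compute the gradient at x_0 and apply the update.
f'(x) = 72*x - 31
f'(-0.5961) = 72*-0.5961 - 31 = -73.9192
x_1 = -0.5961 - 0.05*-73.9192 = 3.0999


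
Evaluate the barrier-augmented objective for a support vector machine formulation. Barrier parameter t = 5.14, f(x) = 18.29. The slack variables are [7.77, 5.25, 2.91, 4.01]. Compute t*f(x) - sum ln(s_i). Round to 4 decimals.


Step 1: Compute log-barrier.
ln values: [2.0503, 1.6582, 1.0682, 1.3888]
phi = -(2.0503 + 1.6582 + 1.0682 + 1.3888) = -6.1654
Step 2: Compute augmented objective.
t*f(x) = 5.14*18.29 = 94.0106
Total = 94.0106 - 6.1654 = 87.8452


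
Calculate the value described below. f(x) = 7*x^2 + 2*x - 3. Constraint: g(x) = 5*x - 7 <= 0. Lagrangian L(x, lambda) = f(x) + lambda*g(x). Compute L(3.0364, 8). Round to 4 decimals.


Step 1: Evaluate f(x).
f(3.0364) = 7*3.0364^2 + 2*3.0364 - 3 = 67.6109
Step 2: Evaluate g(x).
g(3.0364) = 5*3.0364 - 7 = 8.182
Step 3: Compute Lagrangian.
L = 67.6109 + 8*8.182 = 133.0669


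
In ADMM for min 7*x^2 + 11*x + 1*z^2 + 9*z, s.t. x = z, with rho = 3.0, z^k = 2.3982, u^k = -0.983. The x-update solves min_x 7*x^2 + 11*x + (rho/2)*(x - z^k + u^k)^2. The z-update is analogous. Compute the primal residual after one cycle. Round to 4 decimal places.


ADMM iteration with rho = 3.0, z^k = 2.3982, u^k = -0.983
Step 1: x-update.
Minimize 7*x^2 + 11*x + (3.0/2)*(x - 2.3982 - 0.983)^2
FOC: (2*7 + 3.0)*x = -11 + 3.0*(2.3982 + 0.983)
x^{k+1} = -0.0504
Step 2: z-update.
Minimize 1*z^2 + 9*z + (3.0/2)*(-0.0504 - z - 0.983)^2
FOC: (2*1 + 3.0)*z = -9 + 3.0*(-0.0504 - 0.983)
z^{k+1} = -2.42
Step 3: u-update.
u^{k+1} = -0.983 - 0.0504 + 2.42 = 1.3866
Step 4: Primal residual = |-0.0504 + 2.42| = 2.3696


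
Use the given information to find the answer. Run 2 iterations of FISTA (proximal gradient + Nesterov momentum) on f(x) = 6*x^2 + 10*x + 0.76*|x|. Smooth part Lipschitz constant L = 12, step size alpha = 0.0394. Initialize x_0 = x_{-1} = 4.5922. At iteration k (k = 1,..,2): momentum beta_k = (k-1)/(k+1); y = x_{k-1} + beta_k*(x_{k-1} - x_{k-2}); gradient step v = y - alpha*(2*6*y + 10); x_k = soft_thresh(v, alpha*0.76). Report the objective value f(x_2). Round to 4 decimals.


FISTA on f(x) = 6*x^2 + 10*x + 0.76*|x|
L = 12, alpha = 0.0394
Iteration 1: beta = 0.0, y = 4.5922 + 0.0*(4.5922 - 4.5922) = 4.5922
  grad(y) = 65.1064, v = y - alpha*grad = 2.027
  prox(v) = soft_thresh(2.027, 0.0299) = 1.9971
Iteration 2: beta = 0.3333, y = 1.9971 + 0.3333*(1.9971 - 4.5922) = 1.132
  grad(y) = 23.5842, v = y - alpha*grad = 0.2028
  prox(v) = soft_thresh(0.2028, 0.0299) = 0.1729
f(x_2) = 6*0.1729^2 + 10*0.1729 + 0.76*|0.1729| = 2.0392


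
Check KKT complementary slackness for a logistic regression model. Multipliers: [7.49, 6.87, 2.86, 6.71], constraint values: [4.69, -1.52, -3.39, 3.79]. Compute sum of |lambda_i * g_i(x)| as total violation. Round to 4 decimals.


KKT complementary slackness check:
lambda_1 * g_1 = 7.49 * 4.69 = 35.1281
lambda_2 * g_2 = 6.87 * -1.52 = -10.4424
lambda_3 * g_3 = 2.86 * -3.39 = -9.6954
lambda_4 * g_4 = 6.71 * 3.79 = 25.4309
Total violation = 35.1281 + 10.4424 + 9.6954 + 25.4309 = 80.6968


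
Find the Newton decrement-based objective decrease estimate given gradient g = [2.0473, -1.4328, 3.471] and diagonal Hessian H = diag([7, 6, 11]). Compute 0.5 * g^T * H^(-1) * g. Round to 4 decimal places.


Step 1: H is diagonal, so H^(-1) * g = [0.2925, -0.2388, 0.3155].
Step 2: g^T H^(-1) g = sum_i g_i^2 / H_ii
  = (2.0473)^2/7 + (-1.4328)^2/6 + (3.471)^2/11
  = 0.5988 + 0.3422 + 1.0953 = 2.0362
Step 3: Objective decrease = 0.5 * g^T H^(-1) g = 1.0181


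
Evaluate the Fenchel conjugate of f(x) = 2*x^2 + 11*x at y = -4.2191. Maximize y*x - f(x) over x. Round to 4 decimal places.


f*(y) = sup_x {y*x - a*x^2 - b*x} = sup_x {(y-b)*x - a*x^2}
FOC: (y - b) - 2a*x = 0 => x* = (y - b)/(2a)
x* = (-4.2191 - 11)/(2*2) = -3.8048
f*(-4.2191) = (y-b)^2/(4a) = (-4.2191 - 11)^2/(4*2)
= 231.621/8 = 28.9526


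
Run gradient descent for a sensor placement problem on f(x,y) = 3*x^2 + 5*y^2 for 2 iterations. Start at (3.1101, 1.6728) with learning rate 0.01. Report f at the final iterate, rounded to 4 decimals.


Gradient descent on f(x,y) = 3*x^2 + 5*y^2.
Starting point: (3.1101, 1.6728), alpha = 0.01
Step 1: grad_x = 2*3*3.1101 = 18.6606, grad_y = 2*5*1.6728 = 16.728
  x_1 = 3.1101 - 0.01*18.6606 = 2.9235
  y_1 = 1.6728 - 0.01*16.728 = 1.5055
Step 2: grad_x = 2*3*2.9235 = 17.541, grad_y = 2*5*1.5055 = 15.0552
  x_2 = 2.9235 - 0.01*17.541 = 2.7481
  y_2 = 1.5055 - 0.01*15.0552 = 1.355
f(2.7481, 1.355) = 3*2.7481^2 + 5*1.355^2 = 31.8356


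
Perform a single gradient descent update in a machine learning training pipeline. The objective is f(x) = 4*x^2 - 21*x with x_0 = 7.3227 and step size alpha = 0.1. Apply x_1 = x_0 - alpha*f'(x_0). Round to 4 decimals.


We compute the gradient at x_0 and apply the update.
f'(x) = 8*x - 21
f'(7.3227) = 8*7.3227 - 21 = 37.5816
x_1 = 7.3227 - 0.1*37.5816 = 3.5645


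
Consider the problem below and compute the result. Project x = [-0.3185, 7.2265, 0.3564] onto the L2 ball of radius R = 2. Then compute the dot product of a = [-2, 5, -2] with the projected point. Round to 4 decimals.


Step 1: Compute ||x|| (intermediates to 6 decimals).
||x|| = sqrt((-0.3185)^2 + 7.2265^2 + 0.3564^2) = 7.24229
Step 2: Project.
Since ||x|| > R, scale = R/||x|| = 2/7.24229 = 0.276156, proj(x) = scale * x
proj(x) = [-0.087956, 1.995641, 0.098422]
Step 3: Dot product.
a^T * proj(x) = -2*(-0.087956) + 5*1.995641 - 2*0.098422 = 9.9573


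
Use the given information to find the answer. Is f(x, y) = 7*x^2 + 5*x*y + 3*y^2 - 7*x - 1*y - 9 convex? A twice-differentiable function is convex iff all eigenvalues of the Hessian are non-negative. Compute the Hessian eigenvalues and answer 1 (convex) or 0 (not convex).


The Hessian of f(x,y) = 7*x^2 + 5*x*y + 3*y^2 - 7*x - 1*y - 9 is:
H = [[14, 5], [5, 6]]
Trace = 14 + 6 = 20
Determinant = 14*6 - (5)^2 = 59
Discriminant = (20)^2 - 4*59 = 164.0
Eigenvalues: lambda_1 = 3.5969, lambda_2 = 16.4031
The function is convex.

1


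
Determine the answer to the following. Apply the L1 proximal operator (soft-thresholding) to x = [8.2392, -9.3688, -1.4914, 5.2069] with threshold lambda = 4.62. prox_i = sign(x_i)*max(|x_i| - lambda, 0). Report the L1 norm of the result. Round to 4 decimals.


Soft-thresholding with lambda = 4.62:
prox(8.2392) = sign(8.2392)*max(|8.2392| - 4.62, 0) = 3.6192
prox(-9.3688) = sign(-9.3688)*max(|-9.3688| - 4.62, 0) = -4.7488
prox(-1.4914) = sign(-1.4914)*max(|-1.4914| - 4.62, 0) = 0.0
prox(5.2069) = sign(5.2069)*max(|5.2069| - 4.62, 0) = 0.5869
prox(x) = [3.6192, -4.7488, 0.0, 0.5869]
||prox(x)||_1 = 3.6192 + 4.7488 + 0.0 + 0.5869 = 8.9549


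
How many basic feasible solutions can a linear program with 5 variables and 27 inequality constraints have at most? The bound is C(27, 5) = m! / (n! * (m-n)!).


Each vertex corresponds to some choice of n active constraints out of m, so the number of vertices is at most C(m, n) = m! / (n!(m-n)!).
m = 27, n = 5
Numerator: 27 * 26 * 25 * 24 * 23
Denominator: 5! = 120
C(27, 5) = 80730


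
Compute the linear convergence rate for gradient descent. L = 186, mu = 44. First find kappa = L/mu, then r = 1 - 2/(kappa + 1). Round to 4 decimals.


Step 1: Compute the condition number.
kappa = L/mu = 186/44 = 4.2273
Step 2: Compute the convergence rate.
r = 1 - 2/(kappa + 1) = 1 - 2*mu/(L + mu) = (L - mu)/(L + mu) = 142/230 = 0.6174


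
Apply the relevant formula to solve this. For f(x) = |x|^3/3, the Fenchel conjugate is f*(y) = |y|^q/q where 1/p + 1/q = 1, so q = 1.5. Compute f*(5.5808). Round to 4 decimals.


The conjugate exponent q satisfies 1/p + 1/q = 1.
p = 3, so q = 3/(3 - 1) = 1.5
|y|^q = 5.5808^1.5 = 13.1839
f*(5.5808) = 13.1839 / 1.5 = 8.7893


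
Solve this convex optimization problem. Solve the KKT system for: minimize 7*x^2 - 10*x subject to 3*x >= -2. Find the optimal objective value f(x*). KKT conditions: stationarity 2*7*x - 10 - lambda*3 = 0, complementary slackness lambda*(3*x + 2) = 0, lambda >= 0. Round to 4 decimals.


Step 1: Try lambda = 0 (constraint inactive).
Stationarity: 2*7*x - 10 = 0
x* = 10/(2*7) = 5/7 = 0.7143 (rounded; the exact value 5/7 is used below)
Check constraint: 3*0.7143 = 2.1429 >= -2 -- satisfied.
Step 2: Compute optimal value.
f(x*) = 7*(5/7)^2 - 10*(5/7) = -3.5714


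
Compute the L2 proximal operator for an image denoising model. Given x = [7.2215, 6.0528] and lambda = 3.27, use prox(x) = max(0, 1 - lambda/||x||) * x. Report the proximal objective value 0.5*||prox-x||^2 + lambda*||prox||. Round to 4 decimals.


Step 1: Compute ||x||.
||x|| = 9.4227
Step 2: Compute scaling factor.
scale = max(0, 1 - 3.27/9.4227) = 0.653
Step 3: prox(x) = [4.7154, 3.9523]
||prox(x)|| = 6.1527
Step 4: Proximal objective.
0.5*||prox-x||^2 = 5.3465
lambda*||prox|| = 20.1193
Total = 25.4656


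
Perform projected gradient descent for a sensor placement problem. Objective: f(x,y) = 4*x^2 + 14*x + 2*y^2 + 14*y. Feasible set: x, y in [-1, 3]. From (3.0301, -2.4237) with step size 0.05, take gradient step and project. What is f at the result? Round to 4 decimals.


Step 1: Compute gradient at (3.0301, -2.4237).
grad_x = 2*4*3.0301 + 14 = 38.2408
grad_y = 2*2*-2.4237 + 14 = 4.3052
Step 2: Gradient step.
x_raw = 3.0301 - 0.05*38.2408 = 1.1181
y_raw = -2.4237 - 0.05*4.3052 = -2.639
Step 3: Project onto [-1, 3].
x_proj = clip(1.1181) = 1.1181
y_proj = clip(-2.639) = -1.0
Step 4: Evaluate f.
f(1.1181, -1.0) = 8.6531


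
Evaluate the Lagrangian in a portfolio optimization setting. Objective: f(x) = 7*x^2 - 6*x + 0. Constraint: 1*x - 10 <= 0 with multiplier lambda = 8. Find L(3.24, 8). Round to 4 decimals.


Step 1: Evaluate f(x).
f(3.24) = 7*3.24^2 - 6*3.24 + 0 = 54.0432
Step 2: Evaluate g(x).
g(3.24) = 1*3.24 - 10 = -6.76
Step 3: Compute Lagrangian.
L = 54.0432 + 8*-6.76 = -0.0368


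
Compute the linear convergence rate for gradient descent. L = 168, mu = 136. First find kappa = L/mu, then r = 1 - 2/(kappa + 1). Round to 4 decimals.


Step 1: Compute the condition number.
kappa = L/mu = 168/136 = 1.2353
Step 2: Compute the convergence rate.
r = 1 - 2/(kappa + 1) = 1 - 2*mu/(L + mu) = (L - mu)/(L + mu) = 32/304 = 0.1053


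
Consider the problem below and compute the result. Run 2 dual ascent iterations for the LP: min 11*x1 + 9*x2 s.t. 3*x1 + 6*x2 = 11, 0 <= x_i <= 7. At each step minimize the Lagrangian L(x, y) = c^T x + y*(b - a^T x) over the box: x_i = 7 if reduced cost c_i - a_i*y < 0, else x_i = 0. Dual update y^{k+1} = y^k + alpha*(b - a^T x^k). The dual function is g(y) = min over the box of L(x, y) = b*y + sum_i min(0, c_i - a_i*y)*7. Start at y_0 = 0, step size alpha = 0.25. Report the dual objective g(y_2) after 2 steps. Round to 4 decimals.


Dual ascent for LP: min 11*x1 + 9*x2, 3*x1 + 6*x2 = 11, 0 <= x_i <= 7
Step 1: y^k = 0.0, reduced costs: (11.0, 9.0)
  x^k = (0.0, 0.0), subgradient = b - a^T x = 11.0
  y^{k+1} = 0.0 + 0.25*11.0 = 2.75
Step 2: y^k = 2.75, reduced costs: (2.75, -7.5)
  x^k = (0.0, 7.0), subgradient = b - a^T x = -31.0
  y^{k+1} = 2.75 + 0.25*-31.0 = -5.0
Dual objective at y_2 = -5.0: reduced costs (26.0, 39.0), box minimizer x = (0.0, 0.0)
g(y_2) = b*y + (c1 - a1*y)*x1 + (c2 - a2*y)*x2 = 11*(-5.0) + 26.0*0.0 + 39.0*0.0 = -55.0 + 0.0 + 0.0 = -55.0


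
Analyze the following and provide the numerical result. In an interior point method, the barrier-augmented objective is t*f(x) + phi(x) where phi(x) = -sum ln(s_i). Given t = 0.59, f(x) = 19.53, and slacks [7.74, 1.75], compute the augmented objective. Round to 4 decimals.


Step 1: Compute log-barrier.
ln values: [2.0464, 0.5596]
phi = -(2.0464 + 0.5596) = -2.606
Step 2: Compute augmented objective.
t*f(x) = 0.59*19.53 = 11.5227
Total = 11.5227 - 2.606 = 8.9167


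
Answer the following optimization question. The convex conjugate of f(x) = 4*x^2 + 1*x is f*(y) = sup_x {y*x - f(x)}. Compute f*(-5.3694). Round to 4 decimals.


f*(y) = sup_x {y*x - a*x^2 - b*x} = sup_x {(y-b)*x - a*x^2}
FOC: (y - b) - 2a*x = 0 => x* = (y - b)/(2a)
x* = (-5.3694 - 1)/(2*4) = -0.7962
f*(-5.3694) = (y-b)^2/(4a) = (-5.3694 - 1)^2/(4*4)
= 40.5693/16 = 2.5356


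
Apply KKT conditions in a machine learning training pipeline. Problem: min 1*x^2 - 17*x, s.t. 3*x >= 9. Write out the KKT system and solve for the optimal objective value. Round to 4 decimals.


Step 1: Try lambda = 0 (constraint inactive).
Stationarity: 2*1*x - 17 = 0
x* = 17/(2*1) = 8.5
Check constraint: 3*8.5 = 25.5 >= 9 -- satisfied.
Step 2: Compute optimal value.
f(x*) = 1*8.5^2 - 17*8.5 = -72.25


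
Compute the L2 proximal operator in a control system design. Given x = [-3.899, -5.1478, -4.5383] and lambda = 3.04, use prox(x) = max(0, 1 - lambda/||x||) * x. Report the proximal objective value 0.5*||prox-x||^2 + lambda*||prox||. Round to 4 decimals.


Step 1: Compute ||x||.
||x|| = 7.8929
Step 2: Compute scaling factor.
scale = max(0, 1 - 3.04/7.8929) = 0.6148
Step 3: prox(x) = [-2.3973, -3.1651, -2.7904]
||prox(x)|| = 4.8529
Step 4: Proximal objective.
0.5*||prox-x||^2 = 4.6208
lambda*||prox|| = 14.7528
Total = 19.3737
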